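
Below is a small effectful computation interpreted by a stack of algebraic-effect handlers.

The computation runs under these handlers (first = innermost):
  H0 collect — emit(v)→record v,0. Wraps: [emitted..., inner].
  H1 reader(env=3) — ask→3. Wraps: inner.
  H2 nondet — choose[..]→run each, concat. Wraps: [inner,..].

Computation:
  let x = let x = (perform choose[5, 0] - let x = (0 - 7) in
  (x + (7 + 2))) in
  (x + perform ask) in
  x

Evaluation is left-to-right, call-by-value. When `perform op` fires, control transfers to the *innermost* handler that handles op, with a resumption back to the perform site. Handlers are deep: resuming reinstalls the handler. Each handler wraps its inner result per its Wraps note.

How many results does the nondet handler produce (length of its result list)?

Step-by-step:
choose[5, 0] @ H2
  branch[0] choose=5:
    ask @ H1 ⇒ 3
    H0 returns [6]
    H1 returns [6]
    H2 returns [[6]]
  branch[1] choose=0:
    ask @ H1 ⇒ 3
    H0 returns [1]
    H1 returns [1]
    H2 returns [[1]]
= [[6], [1]]

Answer: 2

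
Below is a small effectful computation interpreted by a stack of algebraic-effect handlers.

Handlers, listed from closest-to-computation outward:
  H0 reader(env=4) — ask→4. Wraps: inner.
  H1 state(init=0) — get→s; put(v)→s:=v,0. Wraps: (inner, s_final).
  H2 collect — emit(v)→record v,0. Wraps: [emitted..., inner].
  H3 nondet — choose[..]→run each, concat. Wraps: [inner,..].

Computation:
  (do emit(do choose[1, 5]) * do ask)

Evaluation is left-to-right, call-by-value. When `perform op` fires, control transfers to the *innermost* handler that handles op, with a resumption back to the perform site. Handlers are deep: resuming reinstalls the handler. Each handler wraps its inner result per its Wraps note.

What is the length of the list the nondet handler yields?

Answer: 2

Step-by-step:
choose[1, 5] @ H3
  branch[0] choose=1:
    emit(1) @ H2 ⇒ out+=1
    ask @ H0 ⇒ 4
    H0 returns 0
    H1 returns (0, 0)
    H2 returns [1, (0, 0)]
    H3 returns [[1, (0, 0)]]
  branch[1] choose=5:
    emit(5) @ H2 ⇒ out+=5
    ask @ H0 ⇒ 4
    H0 returns 0
    H1 returns (0, 0)
    H2 returns [5, (0, 0)]
    H3 returns [[5, (0, 0)]]
= [[1, (0, 0)], [5, (0, 0)]]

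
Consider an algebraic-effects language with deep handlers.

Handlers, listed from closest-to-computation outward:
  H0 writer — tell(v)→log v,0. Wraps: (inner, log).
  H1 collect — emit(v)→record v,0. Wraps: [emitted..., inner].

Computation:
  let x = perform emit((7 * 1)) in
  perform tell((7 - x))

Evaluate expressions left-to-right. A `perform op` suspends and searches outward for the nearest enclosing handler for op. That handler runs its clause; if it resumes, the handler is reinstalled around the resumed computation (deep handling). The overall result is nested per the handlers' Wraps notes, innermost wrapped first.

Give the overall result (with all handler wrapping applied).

Evaluation trace:
emit(7) @ H1 ⇒ out+=7
tell(7) @ H0 ⇒ log+=7
H0 returns (0, (7))
H1 returns [7, (0, (7))]
= [7, (0, (7))]

Answer: [7, (0, (7))]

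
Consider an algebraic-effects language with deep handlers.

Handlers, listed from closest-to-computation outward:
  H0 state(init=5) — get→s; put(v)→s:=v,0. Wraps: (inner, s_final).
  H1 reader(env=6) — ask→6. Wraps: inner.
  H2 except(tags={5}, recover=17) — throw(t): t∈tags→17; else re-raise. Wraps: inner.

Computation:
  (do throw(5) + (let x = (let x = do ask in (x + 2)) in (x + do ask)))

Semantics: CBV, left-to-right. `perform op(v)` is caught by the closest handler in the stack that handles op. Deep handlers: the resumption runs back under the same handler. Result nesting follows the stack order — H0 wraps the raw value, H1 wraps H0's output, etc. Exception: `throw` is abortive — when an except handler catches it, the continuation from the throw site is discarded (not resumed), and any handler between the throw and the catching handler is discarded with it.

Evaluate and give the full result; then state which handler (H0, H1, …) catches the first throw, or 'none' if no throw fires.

Answer: 17 ; first throw caught by: H2

Step-by-step:
throw(5) @ H2 caught ⇒ 17
= 17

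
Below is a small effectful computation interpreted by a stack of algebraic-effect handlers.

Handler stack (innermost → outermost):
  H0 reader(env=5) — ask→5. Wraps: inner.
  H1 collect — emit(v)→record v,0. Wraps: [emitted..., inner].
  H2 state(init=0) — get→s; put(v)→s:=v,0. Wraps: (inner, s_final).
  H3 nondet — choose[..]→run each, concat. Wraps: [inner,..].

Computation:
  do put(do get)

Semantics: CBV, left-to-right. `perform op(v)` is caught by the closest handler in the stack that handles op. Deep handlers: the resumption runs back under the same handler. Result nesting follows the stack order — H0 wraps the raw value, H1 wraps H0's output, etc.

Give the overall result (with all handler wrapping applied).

Step-by-step:
get @ H2 ⇒ 0
put(0) @ H2 ⇒ s:=0
H0 returns 0
H1 returns [0]
H2 returns ([0], 0)
H3 returns [([0], 0)]
= [([0], 0)]

Answer: [([0], 0)]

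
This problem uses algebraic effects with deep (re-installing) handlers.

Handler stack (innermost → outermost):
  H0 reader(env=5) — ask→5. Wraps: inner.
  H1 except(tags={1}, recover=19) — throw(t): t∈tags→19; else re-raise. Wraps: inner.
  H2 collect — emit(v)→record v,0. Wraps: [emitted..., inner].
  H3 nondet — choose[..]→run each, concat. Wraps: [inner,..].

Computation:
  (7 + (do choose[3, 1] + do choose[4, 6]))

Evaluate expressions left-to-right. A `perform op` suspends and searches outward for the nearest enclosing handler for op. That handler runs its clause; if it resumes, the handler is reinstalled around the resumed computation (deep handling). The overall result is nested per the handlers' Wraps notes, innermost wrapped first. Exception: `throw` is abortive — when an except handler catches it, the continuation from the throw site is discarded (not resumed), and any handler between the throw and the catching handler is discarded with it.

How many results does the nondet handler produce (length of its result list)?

Answer: 4

Working:
choose[3, 1] @ H3
  branch[0] choose=3:
    choose[4, 6] @ H3
      branch[0] choose=4:
        H0 returns 14
        H1 returns 14
        H2 returns [14]
        H3 returns [[14]]
      branch[1] choose=6:
        H0 returns 16
        H1 returns 16
        H2 returns [16]
        H3 returns [[16]]
  branch[1] choose=1:
    choose[4, 6] @ H3
      branch[0] choose=4:
        H0 returns 12
        H1 returns 12
        H2 returns [12]
        H3 returns [[12]]
      branch[1] choose=6:
        H0 returns 14
        H1 returns 14
        H2 returns [14]
        H3 returns [[14]]
= [[14], [16], [12], [14]]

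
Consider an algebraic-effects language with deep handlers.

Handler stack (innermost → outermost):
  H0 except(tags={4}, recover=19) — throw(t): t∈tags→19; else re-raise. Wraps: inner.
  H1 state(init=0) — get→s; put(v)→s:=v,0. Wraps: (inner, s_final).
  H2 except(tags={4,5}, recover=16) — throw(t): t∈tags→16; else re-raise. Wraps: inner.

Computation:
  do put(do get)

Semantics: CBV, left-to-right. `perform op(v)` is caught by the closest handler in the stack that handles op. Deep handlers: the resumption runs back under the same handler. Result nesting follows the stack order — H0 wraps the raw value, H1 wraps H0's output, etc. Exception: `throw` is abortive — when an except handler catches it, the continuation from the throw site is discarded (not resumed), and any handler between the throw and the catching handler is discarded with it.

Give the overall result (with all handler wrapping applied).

Answer: (0, 0)

Step-by-step:
get @ H1 ⇒ 0
put(0) @ H1 ⇒ s:=0
H0 returns 0
H1 returns (0, 0)
H2 returns (0, 0)
= (0, 0)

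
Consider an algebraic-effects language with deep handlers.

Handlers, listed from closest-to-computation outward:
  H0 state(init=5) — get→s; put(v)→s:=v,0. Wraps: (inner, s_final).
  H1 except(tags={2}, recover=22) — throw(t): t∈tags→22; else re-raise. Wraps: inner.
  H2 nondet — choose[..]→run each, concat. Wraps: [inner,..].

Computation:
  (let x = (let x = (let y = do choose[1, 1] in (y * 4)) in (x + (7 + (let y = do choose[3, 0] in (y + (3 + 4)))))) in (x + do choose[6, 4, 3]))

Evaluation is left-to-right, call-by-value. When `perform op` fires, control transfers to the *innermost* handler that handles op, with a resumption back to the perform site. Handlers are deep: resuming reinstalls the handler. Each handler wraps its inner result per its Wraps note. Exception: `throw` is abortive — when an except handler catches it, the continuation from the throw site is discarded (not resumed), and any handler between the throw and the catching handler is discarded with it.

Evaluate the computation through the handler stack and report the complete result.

Evaluation trace:
choose[1, 1] @ H2
  branch[0] choose=1:
    choose[3, 0] @ H2
      branch[0] choose=3:
        choose[6, 4, 3] @ H2
          branch[0] choose=6:
            H0 returns (27, 5)
            H1 returns (27, 5)
            H2 returns [(27, 5)]
          branch[1] choose=4:
            H0 returns (25, 5)
            H1 returns (25, 5)
            H2 returns [(25, 5)]
          branch[2] choose=3:
            H0 returns (24, 5)
            H1 returns (24, 5)
            H2 returns [(24, 5)]
      branch[1] choose=0:
        choose[6, 4, 3] @ H2
          branch[0] choose=6:
            H0 returns (24, 5)
            H1 returns (24, 5)
            H2 returns [(24, 5)]
          branch[1] choose=4:
            H0 returns (22, 5)
            H1 returns (22, 5)
            H2 returns [(22, 5)]
          branch[2] choose=3:
            H0 returns (21, 5)
            H1 returns (21, 5)
            H2 returns [(21, 5)]
  branch[1] choose=1:
    choose[3, 0] @ H2
      branch[0] choose=3:
        choose[6, 4, 3] @ H2
          branch[0] choose=6:
            H0 returns (27, 5)
            H1 returns (27, 5)
            H2 returns [(27, 5)]
          branch[1] choose=4:
            H0 returns (25, 5)
            H1 returns (25, 5)
            H2 returns [(25, 5)]
          branch[2] choose=3:
            H0 returns (24, 5)
            H1 returns (24, 5)
            H2 returns [(24, 5)]
      branch[1] choose=0:
        choose[6, 4, 3] @ H2
          branch[0] choose=6:
            H0 returns (24, 5)
            H1 returns (24, 5)
            H2 returns [(24, 5)]
          branch[1] choose=4:
            H0 returns (22, 5)
            H1 returns (22, 5)
            H2 returns [(22, 5)]
          branch[2] choose=3:
            H0 returns (21, 5)
            H1 returns (21, 5)
            H2 returns [(21, 5)]
= [(27, 5), (25, 5), (24, 5), (24, 5), (22, 5), (21, 5), (27, 5), (25, 5), (24, 5), (24, 5), (22, 5), (21, 5)]

Answer: [(27, 5), (25, 5), (24, 5), (24, 5), (22, 5), (21, 5), (27, 5), (25, 5), (24, 5), (24, 5), (22, 5), (21, 5)]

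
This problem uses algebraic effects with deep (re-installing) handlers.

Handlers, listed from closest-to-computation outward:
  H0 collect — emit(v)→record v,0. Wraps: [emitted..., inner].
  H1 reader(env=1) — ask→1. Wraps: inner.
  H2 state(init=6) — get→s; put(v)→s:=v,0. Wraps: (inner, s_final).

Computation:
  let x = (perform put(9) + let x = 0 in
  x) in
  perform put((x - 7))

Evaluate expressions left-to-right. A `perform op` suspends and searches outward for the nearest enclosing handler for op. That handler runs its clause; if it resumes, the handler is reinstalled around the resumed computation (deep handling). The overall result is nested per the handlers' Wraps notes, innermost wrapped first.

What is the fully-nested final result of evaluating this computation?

Answer: ([0], -7)

Evaluation trace:
put(9) @ H2 ⇒ s:=9
put(-7) @ H2 ⇒ s:=-7
H0 returns [0]
H1 returns [0]
H2 returns ([0], -7)
= ([0], -7)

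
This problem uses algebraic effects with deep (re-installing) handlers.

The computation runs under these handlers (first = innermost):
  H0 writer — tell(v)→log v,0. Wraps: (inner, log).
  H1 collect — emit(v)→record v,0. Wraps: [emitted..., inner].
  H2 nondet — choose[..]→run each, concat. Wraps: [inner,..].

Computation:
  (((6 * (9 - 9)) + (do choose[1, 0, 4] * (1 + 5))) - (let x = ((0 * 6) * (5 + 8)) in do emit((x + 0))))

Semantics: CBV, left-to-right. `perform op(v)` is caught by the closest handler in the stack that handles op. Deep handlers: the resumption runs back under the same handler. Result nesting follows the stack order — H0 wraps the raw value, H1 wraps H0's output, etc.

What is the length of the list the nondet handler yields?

Step-by-step:
choose[1, 0, 4] @ H2
  branch[0] choose=1:
    emit(0) @ H1 ⇒ out+=0
    H0 returns (6, ())
    H1 returns [0, (6, ())]
    H2 returns [[0, (6, ())]]
  branch[1] choose=0:
    emit(0) @ H1 ⇒ out+=0
    H0 returns (0, ())
    H1 returns [0, (0, ())]
    H2 returns [[0, (0, ())]]
  branch[2] choose=4:
    emit(0) @ H1 ⇒ out+=0
    H0 returns (24, ())
    H1 returns [0, (24, ())]
    H2 returns [[0, (24, ())]]
= [[0, (6, ())], [0, (0, ())], [0, (24, ())]]

Answer: 3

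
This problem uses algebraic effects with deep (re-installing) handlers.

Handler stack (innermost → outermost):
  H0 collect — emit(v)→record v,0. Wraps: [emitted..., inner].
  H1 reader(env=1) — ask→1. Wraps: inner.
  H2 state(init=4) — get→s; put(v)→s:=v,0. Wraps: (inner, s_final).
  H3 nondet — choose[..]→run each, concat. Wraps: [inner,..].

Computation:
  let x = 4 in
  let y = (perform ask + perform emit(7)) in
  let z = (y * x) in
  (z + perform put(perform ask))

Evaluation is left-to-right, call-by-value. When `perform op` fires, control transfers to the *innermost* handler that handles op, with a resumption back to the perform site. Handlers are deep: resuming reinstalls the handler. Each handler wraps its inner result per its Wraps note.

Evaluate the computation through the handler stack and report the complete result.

Step-by-step:
ask @ H1 ⇒ 1
emit(7) @ H0 ⇒ out+=7
ask @ H1 ⇒ 1
put(1) @ H2 ⇒ s:=1
H0 returns [7, 4]
H1 returns [7, 4]
H2 returns ([7, 4], 1)
H3 returns [([7, 4], 1)]
= [([7, 4], 1)]

Answer: [([7, 4], 1)]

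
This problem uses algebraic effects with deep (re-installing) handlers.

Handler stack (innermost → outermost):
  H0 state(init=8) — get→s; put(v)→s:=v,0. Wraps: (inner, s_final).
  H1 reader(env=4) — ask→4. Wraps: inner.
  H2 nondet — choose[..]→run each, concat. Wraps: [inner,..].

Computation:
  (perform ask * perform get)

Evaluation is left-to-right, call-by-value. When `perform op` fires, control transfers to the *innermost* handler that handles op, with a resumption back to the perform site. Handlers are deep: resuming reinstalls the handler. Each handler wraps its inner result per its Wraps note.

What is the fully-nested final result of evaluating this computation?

Evaluation trace:
ask @ H1 ⇒ 4
get @ H0 ⇒ 8
H0 returns (32, 8)
H1 returns (32, 8)
H2 returns [(32, 8)]
= [(32, 8)]

Answer: [(32, 8)]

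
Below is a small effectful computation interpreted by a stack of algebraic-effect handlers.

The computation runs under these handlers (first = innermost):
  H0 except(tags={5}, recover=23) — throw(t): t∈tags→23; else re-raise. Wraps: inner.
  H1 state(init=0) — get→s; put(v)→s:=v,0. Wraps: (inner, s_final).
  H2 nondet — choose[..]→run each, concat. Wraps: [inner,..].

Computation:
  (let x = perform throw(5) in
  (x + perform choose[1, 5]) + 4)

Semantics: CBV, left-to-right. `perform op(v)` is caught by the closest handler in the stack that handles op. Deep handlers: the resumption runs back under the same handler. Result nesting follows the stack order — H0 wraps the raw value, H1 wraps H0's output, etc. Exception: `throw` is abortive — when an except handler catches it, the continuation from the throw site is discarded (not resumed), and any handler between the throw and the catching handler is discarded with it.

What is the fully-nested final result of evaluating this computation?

Answer: [(23, 0)]

Step-by-step:
throw(5) @ H0 caught ⇒ 23
H1 returns (23, 0)
H2 returns [(23, 0)]
= [(23, 0)]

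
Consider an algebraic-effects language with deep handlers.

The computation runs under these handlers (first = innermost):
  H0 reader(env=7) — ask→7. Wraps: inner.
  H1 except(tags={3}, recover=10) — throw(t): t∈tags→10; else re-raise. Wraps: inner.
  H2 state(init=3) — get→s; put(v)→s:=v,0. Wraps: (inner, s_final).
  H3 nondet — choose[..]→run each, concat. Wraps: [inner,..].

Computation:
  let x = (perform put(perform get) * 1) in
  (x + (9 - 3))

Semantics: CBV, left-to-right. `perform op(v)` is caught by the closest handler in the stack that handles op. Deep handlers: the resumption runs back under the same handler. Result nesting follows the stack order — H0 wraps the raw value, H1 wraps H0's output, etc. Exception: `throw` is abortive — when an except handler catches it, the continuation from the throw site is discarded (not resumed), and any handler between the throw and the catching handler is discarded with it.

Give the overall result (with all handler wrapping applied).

Step-by-step:
get @ H2 ⇒ 3
put(3) @ H2 ⇒ s:=3
H0 returns 6
H1 returns 6
H2 returns (6, 3)
H3 returns [(6, 3)]
= [(6, 3)]

Answer: [(6, 3)]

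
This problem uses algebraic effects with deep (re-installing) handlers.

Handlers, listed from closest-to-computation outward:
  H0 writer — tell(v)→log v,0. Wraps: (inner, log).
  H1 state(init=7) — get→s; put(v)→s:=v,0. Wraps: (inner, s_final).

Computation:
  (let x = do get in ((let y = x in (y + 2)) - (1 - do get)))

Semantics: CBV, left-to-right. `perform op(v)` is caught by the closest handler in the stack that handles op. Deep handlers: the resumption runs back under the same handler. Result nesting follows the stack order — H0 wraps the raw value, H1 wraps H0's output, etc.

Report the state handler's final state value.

Evaluation trace:
get @ H1 ⇒ 7
get @ H1 ⇒ 7
H0 returns (15, ())
H1 returns ((15, ()), 7)
= ((15, ()), 7)

Answer: 7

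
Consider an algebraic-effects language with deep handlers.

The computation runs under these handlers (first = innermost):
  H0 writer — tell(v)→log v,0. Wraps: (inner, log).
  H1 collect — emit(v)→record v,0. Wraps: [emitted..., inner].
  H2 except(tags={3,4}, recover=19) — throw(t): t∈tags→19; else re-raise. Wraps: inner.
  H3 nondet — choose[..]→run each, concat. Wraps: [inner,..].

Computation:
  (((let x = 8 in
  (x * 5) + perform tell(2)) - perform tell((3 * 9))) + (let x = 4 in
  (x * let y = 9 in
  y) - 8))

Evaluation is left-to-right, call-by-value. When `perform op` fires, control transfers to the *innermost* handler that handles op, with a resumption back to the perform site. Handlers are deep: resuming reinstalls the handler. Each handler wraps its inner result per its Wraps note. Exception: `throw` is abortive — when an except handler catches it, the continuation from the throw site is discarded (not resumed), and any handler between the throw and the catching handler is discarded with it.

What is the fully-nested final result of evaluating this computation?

Answer: [[(68, (2, 27))]]

Working:
tell(2) @ H0 ⇒ log+=2
tell(27) @ H0 ⇒ log+=27
H0 returns (68, (2, 27))
H1 returns [(68, (2, 27))]
H2 returns [(68, (2, 27))]
H3 returns [[(68, (2, 27))]]
= [[(68, (2, 27))]]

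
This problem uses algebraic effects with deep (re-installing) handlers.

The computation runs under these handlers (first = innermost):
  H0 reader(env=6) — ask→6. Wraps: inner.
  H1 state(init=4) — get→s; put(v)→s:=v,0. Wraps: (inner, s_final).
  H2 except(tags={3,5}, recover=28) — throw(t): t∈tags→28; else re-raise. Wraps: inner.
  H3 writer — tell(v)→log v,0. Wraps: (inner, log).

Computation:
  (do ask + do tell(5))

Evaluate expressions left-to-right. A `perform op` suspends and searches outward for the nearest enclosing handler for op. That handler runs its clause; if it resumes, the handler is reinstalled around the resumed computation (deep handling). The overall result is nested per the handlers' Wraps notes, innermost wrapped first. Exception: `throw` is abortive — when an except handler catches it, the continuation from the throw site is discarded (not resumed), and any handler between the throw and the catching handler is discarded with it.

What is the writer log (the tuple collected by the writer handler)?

Answer: (5)

Step-by-step:
ask @ H0 ⇒ 6
tell(5) @ H3 ⇒ log+=5
H0 returns 6
H1 returns (6, 4)
H2 returns (6, 4)
H3 returns ((6, 4), (5))
= ((6, 4), (5))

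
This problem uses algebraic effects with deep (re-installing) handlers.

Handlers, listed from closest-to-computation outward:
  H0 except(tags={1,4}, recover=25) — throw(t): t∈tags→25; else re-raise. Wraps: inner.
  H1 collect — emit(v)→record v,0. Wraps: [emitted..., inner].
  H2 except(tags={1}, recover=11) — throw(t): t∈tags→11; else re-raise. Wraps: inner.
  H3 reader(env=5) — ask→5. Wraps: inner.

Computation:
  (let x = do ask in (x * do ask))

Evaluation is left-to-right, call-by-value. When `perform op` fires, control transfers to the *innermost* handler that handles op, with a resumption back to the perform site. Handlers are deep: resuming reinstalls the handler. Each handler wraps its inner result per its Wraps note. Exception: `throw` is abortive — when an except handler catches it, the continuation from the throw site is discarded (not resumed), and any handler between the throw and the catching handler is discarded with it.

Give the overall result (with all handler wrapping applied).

Evaluation trace:
ask @ H3 ⇒ 5
ask @ H3 ⇒ 5
H0 returns 25
H1 returns [25]
H2 returns [25]
H3 returns [25]
= [25]

Answer: [25]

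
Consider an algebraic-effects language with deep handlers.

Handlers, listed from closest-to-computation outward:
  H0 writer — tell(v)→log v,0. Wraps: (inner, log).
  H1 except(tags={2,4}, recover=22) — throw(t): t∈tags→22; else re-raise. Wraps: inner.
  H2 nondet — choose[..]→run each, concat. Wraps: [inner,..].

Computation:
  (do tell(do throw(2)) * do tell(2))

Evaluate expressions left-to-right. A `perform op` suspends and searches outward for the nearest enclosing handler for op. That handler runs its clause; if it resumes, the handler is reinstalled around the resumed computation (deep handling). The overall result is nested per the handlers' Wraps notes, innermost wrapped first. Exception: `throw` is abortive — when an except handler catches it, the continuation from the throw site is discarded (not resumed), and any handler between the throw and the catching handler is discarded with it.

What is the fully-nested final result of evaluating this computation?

Answer: [22]

Evaluation trace:
throw(2) @ H1 caught ⇒ 22
H2 returns [22]
= [22]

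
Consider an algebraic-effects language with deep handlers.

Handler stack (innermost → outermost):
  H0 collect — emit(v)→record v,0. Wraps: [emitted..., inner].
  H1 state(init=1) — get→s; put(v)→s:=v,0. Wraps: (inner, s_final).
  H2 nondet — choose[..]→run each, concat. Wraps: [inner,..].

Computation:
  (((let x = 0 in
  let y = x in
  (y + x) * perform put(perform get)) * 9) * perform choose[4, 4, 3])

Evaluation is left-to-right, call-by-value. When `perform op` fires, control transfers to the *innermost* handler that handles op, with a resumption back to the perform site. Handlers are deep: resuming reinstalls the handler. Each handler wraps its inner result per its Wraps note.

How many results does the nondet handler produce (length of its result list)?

Working:
get @ H1 ⇒ 1
put(1) @ H1 ⇒ s:=1
choose[4, 4, 3] @ H2
  branch[0] choose=4:
    H0 returns [0]
    H1 returns ([0], 1)
    H2 returns [([0], 1)]
  branch[1] choose=4:
    H0 returns [0]
    H1 returns ([0], 1)
    H2 returns [([0], 1)]
  branch[2] choose=3:
    H0 returns [0]
    H1 returns ([0], 1)
    H2 returns [([0], 1)]
= [([0], 1), ([0], 1), ([0], 1)]

Answer: 3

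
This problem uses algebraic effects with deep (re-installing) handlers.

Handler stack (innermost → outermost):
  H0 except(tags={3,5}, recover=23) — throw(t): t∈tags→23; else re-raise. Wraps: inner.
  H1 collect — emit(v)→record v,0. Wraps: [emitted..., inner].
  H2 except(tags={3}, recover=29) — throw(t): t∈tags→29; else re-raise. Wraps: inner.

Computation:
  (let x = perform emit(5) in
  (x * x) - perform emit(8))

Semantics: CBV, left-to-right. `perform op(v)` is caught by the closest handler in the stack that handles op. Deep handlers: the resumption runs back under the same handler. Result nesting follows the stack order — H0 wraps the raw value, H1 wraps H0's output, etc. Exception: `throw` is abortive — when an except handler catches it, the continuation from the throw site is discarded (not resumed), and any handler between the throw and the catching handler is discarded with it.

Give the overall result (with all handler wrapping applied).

Evaluation trace:
emit(5) @ H1 ⇒ out+=5
emit(8) @ H1 ⇒ out+=8
H0 returns 0
H1 returns [5, 8, 0]
H2 returns [5, 8, 0]
= [5, 8, 0]

Answer: [5, 8, 0]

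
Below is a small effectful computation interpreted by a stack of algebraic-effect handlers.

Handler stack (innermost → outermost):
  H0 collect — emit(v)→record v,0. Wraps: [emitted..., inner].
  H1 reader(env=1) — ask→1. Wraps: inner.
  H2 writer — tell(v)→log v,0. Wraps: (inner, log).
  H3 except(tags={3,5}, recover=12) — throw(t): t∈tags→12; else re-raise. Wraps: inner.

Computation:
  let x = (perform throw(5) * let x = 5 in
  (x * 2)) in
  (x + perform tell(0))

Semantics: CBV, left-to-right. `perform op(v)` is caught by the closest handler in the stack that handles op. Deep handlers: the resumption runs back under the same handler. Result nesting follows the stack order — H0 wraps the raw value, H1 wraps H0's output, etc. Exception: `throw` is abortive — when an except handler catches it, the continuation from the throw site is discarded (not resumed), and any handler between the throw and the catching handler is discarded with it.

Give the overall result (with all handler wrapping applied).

Evaluation trace:
throw(5) @ H3 caught ⇒ 12
= 12

Answer: 12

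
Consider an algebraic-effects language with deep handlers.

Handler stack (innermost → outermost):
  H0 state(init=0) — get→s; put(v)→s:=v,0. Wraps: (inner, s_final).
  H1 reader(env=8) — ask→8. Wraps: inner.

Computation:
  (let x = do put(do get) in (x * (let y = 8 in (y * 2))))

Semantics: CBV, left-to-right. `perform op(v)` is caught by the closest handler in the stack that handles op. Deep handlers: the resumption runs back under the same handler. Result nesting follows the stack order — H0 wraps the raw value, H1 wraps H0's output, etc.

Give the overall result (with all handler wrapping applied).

Step-by-step:
get @ H0 ⇒ 0
put(0) @ H0 ⇒ s:=0
H0 returns (0, 0)
H1 returns (0, 0)
= (0, 0)

Answer: (0, 0)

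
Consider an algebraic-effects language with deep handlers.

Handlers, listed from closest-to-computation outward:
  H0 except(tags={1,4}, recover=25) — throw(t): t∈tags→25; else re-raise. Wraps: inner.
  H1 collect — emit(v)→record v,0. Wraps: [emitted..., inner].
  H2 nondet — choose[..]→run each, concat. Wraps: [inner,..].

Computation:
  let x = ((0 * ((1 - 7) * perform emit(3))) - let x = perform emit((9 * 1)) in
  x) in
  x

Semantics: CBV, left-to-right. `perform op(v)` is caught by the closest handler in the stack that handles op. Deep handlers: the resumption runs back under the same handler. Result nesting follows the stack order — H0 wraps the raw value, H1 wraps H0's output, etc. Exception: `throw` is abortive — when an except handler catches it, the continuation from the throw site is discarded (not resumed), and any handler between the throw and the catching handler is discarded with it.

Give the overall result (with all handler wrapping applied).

Evaluation trace:
emit(3) @ H1 ⇒ out+=3
emit(9) @ H1 ⇒ out+=9
H0 returns 0
H1 returns [3, 9, 0]
H2 returns [[3, 9, 0]]
= [[3, 9, 0]]

Answer: [[3, 9, 0]]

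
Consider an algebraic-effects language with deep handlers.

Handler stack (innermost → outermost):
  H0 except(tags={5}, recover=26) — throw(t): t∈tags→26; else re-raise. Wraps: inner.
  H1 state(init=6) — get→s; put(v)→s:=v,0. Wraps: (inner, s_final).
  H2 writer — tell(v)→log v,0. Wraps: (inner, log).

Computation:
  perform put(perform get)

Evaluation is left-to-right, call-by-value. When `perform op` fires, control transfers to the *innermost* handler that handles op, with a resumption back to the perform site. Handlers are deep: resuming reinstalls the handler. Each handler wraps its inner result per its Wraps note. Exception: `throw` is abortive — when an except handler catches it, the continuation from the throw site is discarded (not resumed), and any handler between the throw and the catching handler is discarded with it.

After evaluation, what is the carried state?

Step-by-step:
get @ H1 ⇒ 6
put(6) @ H1 ⇒ s:=6
H0 returns 0
H1 returns (0, 6)
H2 returns ((0, 6), ())
= ((0, 6), ())

Answer: 6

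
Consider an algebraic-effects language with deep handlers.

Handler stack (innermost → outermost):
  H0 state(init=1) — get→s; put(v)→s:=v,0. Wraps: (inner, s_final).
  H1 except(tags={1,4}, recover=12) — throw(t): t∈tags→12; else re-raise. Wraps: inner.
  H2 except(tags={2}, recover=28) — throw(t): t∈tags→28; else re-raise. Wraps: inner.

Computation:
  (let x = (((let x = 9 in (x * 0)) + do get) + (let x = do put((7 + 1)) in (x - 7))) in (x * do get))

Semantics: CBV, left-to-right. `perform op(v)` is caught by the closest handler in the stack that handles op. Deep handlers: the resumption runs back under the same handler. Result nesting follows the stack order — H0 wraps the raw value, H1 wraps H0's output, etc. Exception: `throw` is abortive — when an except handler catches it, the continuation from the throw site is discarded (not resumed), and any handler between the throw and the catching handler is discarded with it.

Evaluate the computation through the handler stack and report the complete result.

Answer: (-48, 8)

Step-by-step:
get @ H0 ⇒ 1
put(8) @ H0 ⇒ s:=8
get @ H0 ⇒ 8
H0 returns (-48, 8)
H1 returns (-48, 8)
H2 returns (-48, 8)
= (-48, 8)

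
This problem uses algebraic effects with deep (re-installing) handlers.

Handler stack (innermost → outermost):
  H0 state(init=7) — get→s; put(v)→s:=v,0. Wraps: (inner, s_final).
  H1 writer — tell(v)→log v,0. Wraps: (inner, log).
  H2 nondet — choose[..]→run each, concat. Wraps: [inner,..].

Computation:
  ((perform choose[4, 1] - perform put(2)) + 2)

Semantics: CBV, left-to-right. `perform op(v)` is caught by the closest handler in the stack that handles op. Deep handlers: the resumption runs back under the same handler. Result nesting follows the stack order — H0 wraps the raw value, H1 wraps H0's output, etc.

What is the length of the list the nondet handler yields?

Answer: 2

Step-by-step:
choose[4, 1] @ H2
  branch[0] choose=4:
    put(2) @ H0 ⇒ s:=2
    H0 returns (6, 2)
    H1 returns ((6, 2), ())
    H2 returns [((6, 2), ())]
  branch[1] choose=1:
    put(2) @ H0 ⇒ s:=2
    H0 returns (3, 2)
    H1 returns ((3, 2), ())
    H2 returns [((3, 2), ())]
= [((6, 2), ()), ((3, 2), ())]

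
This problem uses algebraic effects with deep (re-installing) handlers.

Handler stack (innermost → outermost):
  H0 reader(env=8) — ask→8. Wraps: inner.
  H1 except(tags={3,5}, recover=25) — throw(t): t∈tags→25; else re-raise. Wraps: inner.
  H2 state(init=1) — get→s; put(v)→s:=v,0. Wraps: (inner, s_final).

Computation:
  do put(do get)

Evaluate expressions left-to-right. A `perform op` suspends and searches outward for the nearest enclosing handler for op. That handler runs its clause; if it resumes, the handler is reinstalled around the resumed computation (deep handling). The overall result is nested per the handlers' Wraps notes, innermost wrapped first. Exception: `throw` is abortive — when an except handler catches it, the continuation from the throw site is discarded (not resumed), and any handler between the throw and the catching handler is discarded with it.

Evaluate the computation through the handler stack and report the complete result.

Step-by-step:
get @ H2 ⇒ 1
put(1) @ H2 ⇒ s:=1
H0 returns 0
H1 returns 0
H2 returns (0, 1)
= (0, 1)

Answer: (0, 1)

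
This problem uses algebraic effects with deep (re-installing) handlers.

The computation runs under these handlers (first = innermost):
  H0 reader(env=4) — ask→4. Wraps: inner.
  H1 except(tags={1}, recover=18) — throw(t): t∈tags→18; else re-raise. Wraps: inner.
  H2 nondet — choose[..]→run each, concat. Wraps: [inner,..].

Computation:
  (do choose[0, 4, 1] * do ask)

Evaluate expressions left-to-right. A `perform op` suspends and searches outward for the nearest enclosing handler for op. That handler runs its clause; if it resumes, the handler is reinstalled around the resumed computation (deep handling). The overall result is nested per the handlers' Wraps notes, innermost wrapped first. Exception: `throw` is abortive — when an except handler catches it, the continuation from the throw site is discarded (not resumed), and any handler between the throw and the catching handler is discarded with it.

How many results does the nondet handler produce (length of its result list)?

Answer: 3

Working:
choose[0, 4, 1] @ H2
  branch[0] choose=0:
    ask @ H0 ⇒ 4
    H0 returns 0
    H1 returns 0
    H2 returns [0]
  branch[1] choose=4:
    ask @ H0 ⇒ 4
    H0 returns 16
    H1 returns 16
    H2 returns [16]
  branch[2] choose=1:
    ask @ H0 ⇒ 4
    H0 returns 4
    H1 returns 4
    H2 returns [4]
= [0, 16, 4]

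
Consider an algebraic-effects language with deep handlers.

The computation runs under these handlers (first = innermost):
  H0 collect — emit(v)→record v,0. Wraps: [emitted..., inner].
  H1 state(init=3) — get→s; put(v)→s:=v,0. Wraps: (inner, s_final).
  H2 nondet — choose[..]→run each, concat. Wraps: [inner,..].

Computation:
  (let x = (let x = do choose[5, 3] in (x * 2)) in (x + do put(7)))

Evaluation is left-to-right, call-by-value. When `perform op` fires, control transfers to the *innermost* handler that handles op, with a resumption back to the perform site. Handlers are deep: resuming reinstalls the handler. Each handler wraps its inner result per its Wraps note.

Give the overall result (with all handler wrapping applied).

Evaluation trace:
choose[5, 3] @ H2
  branch[0] choose=5:
    put(7) @ H1 ⇒ s:=7
    H0 returns [10]
    H1 returns ([10], 7)
    H2 returns [([10], 7)]
  branch[1] choose=3:
    put(7) @ H1 ⇒ s:=7
    H0 returns [6]
    H1 returns ([6], 7)
    H2 returns [([6], 7)]
= [([10], 7), ([6], 7)]

Answer: [([10], 7), ([6], 7)]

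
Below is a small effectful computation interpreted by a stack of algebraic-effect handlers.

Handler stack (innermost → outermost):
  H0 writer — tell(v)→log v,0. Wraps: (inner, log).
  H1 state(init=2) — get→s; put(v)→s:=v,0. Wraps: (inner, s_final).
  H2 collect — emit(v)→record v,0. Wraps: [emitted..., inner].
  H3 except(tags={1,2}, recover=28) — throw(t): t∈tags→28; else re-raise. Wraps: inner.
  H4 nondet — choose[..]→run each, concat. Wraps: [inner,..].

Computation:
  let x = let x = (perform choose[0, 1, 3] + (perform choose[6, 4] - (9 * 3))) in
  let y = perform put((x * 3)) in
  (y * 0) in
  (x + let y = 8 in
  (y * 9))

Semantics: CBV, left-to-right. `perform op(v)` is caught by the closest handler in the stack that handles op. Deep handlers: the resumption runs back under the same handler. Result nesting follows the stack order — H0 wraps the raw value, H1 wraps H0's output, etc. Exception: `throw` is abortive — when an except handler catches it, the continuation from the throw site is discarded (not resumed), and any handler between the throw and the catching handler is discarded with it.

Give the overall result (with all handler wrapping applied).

Working:
choose[0, 1, 3] @ H4
  branch[0] choose=0:
    choose[6, 4] @ H4
      branch[0] choose=6:
        put(-63) @ H1 ⇒ s:=-63
        H0 returns (72, ())
        H1 returns ((72, ()), -63)
        H2 returns [((72, ()), -63)]
        H3 returns [((72, ()), -63)]
        H4 returns [[((72, ()), -63)]]
      branch[1] choose=4:
        put(-69) @ H1 ⇒ s:=-69
        H0 returns (72, ())
        H1 returns ((72, ()), -69)
        H2 returns [((72, ()), -69)]
        H3 returns [((72, ()), -69)]
        H4 returns [[((72, ()), -69)]]
  branch[1] choose=1:
    choose[6, 4] @ H4
      branch[0] choose=6:
        put(-60) @ H1 ⇒ s:=-60
        H0 returns (72, ())
        H1 returns ((72, ()), -60)
        H2 returns [((72, ()), -60)]
        H3 returns [((72, ()), -60)]
        H4 returns [[((72, ()), -60)]]
      branch[1] choose=4:
        put(-66) @ H1 ⇒ s:=-66
        H0 returns (72, ())
        H1 returns ((72, ()), -66)
        H2 returns [((72, ()), -66)]
        H3 returns [((72, ()), -66)]
        H4 returns [[((72, ()), -66)]]
  branch[2] choose=3:
    choose[6, 4] @ H4
      branch[0] choose=6:
        put(-54) @ H1 ⇒ s:=-54
        H0 returns (72, ())
        H1 returns ((72, ()), -54)
        H2 returns [((72, ()), -54)]
        H3 returns [((72, ()), -54)]
        H4 returns [[((72, ()), -54)]]
      branch[1] choose=4:
        put(-60) @ H1 ⇒ s:=-60
        H0 returns (72, ())
        H1 returns ((72, ()), -60)
        H2 returns [((72, ()), -60)]
        H3 returns [((72, ()), -60)]
        H4 returns [[((72, ()), -60)]]
= [[((72, ()), -63)], [((72, ()), -69)], [((72, ()), -60)], [((72, ()), -66)], [((72, ()), -54)], [((72, ()), -60)]]

Answer: [[((72, ()), -63)], [((72, ()), -69)], [((72, ()), -60)], [((72, ()), -66)], [((72, ()), -54)], [((72, ()), -60)]]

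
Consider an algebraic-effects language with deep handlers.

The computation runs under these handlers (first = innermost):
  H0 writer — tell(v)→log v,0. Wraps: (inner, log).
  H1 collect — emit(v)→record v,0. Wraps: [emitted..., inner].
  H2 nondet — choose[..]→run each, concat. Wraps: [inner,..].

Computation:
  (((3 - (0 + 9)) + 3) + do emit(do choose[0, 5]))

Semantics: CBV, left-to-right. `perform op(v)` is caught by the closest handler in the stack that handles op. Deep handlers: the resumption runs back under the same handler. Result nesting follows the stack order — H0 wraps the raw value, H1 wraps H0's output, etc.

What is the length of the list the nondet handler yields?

Answer: 2

Working:
choose[0, 5] @ H2
  branch[0] choose=0:
    emit(0) @ H1 ⇒ out+=0
    H0 returns (-3, ())
    H1 returns [0, (-3, ())]
    H2 returns [[0, (-3, ())]]
  branch[1] choose=5:
    emit(5) @ H1 ⇒ out+=5
    H0 returns (-3, ())
    H1 returns [5, (-3, ())]
    H2 returns [[5, (-3, ())]]
= [[0, (-3, ())], [5, (-3, ())]]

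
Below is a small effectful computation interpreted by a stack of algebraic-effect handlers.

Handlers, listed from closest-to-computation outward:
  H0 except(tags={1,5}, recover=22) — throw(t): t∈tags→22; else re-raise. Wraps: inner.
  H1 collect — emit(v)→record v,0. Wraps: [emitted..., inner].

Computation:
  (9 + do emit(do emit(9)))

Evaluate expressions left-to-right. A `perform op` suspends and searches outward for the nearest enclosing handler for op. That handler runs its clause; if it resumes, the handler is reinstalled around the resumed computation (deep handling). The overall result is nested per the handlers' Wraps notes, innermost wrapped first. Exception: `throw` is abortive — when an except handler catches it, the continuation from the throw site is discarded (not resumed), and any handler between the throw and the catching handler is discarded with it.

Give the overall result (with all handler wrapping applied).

Answer: [9, 0, 9]

Step-by-step:
emit(9) @ H1 ⇒ out+=9
emit(0) @ H1 ⇒ out+=0
H0 returns 9
H1 returns [9, 0, 9]
= [9, 0, 9]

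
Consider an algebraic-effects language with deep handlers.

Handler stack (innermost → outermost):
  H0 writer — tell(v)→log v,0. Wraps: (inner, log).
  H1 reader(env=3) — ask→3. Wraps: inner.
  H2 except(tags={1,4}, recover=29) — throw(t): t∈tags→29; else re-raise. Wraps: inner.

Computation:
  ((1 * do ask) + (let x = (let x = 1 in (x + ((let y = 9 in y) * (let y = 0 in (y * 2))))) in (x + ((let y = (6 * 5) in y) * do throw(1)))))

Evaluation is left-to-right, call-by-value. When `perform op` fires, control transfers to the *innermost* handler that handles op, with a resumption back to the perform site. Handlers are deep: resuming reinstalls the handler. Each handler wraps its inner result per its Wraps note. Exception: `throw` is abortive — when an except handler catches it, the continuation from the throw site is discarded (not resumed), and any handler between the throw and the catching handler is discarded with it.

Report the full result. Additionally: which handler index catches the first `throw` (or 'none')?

Working:
ask @ H1 ⇒ 3
throw(1) @ H2 caught ⇒ 29
= 29

Answer: 29 ; first throw caught by: H2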